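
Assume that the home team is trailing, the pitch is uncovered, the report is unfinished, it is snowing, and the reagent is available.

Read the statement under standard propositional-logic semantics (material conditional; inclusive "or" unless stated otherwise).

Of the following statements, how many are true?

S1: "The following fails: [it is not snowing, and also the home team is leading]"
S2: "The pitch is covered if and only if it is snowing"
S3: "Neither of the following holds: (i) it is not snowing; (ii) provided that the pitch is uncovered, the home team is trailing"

Let N = "it is snowing" (T), S = "the home team is leading" (F), V = "the pitch is covered" (F).

S1: Formalization: ~(~N & S)

~N = ~T = F
~N & S = F & F = F
~(~N & S) = ~F = T
Hence S1 is true.

S2: Parsed as V <-> N

V <-> N = F <-> T = F
Hence S2 is false.

S3: Formalization: ~N nor (~V -> ~S)

~N = ~T = F
~V = ~F = T
~S = ~F = T
~V -> ~S = T -> T = T
~N nor (~V -> ~S) = F nor T = F
Thus S3 is false.

Count: 1.

1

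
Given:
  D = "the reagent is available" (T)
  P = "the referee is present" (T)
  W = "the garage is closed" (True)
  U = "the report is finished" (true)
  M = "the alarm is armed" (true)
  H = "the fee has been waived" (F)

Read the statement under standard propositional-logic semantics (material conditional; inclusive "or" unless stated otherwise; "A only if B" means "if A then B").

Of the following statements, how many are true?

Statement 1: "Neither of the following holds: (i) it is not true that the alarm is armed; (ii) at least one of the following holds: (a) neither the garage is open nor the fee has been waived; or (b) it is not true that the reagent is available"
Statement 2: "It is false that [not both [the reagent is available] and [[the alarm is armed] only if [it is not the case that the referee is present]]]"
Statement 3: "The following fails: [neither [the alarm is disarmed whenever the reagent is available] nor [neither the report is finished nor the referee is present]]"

Statement 1: In symbols: not M nor ((not W nor H) or not D)

not M = not True = False
not W = not True = False
not W nor H = False nor False = True
not D = not True = False
(not W nor H) or not D = True or False = True
not M nor ((not W nor H) or not D) = False nor True = False
Thus Statement 1 is false.

Statement 2: This is not (D nand (M -> not P)).

not P = not True = False
M -> not P = True -> False = False
D nand (M -> not P) = True nand False = True
not (D nand (M -> not P)) = not True = False
So Statement 2 is false.

Statement 3: Parsed as not ((D -> not M) nor (U nor P))

not M = not True = False
D -> not M = True -> False = False
U nor P = True nor True = False
(D -> not M) nor (U nor P) = False nor False = True
not ((D -> not M) nor (U nor P)) = not True = False
Thus Statement 3 is false.

0 of the 3 statements are true (none).

0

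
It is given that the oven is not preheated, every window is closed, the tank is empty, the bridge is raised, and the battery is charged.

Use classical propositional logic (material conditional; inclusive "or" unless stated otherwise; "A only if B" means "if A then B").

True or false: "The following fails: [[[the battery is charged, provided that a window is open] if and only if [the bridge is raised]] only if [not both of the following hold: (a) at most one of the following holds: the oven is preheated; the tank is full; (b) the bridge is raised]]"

true

Let Q = "a window is open" (F), U = "the battery is charged" (T), S = "the bridge is raised" (T), P = "the oven is preheated" (F), R = "the tank is full" (F).
This is ¬(((Q → U) ↔ S) → ((P ↑ R) ↑ S)).

Q → U = F → T = T
(Q → U) ↔ S = T ↔ T = T
P ↑ R = F ↑ F = T
(P ↑ R) ↑ S = T ↑ T = F
((Q → U) ↔ S) → ((P ↑ R) ↑ S) = T → F = F
¬(((Q → U) ↔ S) → ((P ↑ R) ↑ S)) = ¬F = T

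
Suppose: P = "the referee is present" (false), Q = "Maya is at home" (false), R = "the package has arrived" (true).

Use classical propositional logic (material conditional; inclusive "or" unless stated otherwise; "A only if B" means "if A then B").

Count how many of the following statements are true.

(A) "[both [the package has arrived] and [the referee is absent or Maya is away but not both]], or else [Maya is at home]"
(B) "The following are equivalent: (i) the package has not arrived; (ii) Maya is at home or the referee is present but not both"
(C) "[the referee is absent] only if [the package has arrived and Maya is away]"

2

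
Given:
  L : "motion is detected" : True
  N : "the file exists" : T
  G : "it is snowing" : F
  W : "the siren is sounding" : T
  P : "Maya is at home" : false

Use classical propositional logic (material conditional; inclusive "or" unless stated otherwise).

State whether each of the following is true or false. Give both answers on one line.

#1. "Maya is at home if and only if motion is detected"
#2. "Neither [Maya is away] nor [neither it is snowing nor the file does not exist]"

#1: This is P <-> L.

P <-> L = F <-> T = F
Hence #1 is false.

#2: Formalization: ~P nor (G nor ~N)

~P = ~F = T
~N = ~T = F
G nor ~N = F nor F = T
~P nor (G nor ~N) = T nor T = F
Hence #2 is false.

#1 false; #2 false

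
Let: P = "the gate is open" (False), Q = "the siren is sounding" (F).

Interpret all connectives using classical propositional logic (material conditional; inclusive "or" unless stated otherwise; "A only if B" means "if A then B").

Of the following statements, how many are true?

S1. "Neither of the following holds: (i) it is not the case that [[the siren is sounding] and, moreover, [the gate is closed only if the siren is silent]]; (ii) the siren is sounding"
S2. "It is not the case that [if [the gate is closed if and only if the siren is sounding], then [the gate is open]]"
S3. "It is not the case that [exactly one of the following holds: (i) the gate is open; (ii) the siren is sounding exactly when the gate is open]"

0

S1: Parsed as ~(Q & (~P -> ~Q)) nor Q

~P = ~F = T
~Q = ~F = T
~P -> ~Q = T -> T = T
Q & (~P -> ~Q) = F & T = F
~(Q & (~P -> ~Q)) = ~F = T
~(Q & (~P -> ~Q)) nor Q = T nor F = F
Thus S1 is false.

S2: In symbols: ~((~P <-> Q) -> P)

~P = ~F = T
~P <-> Q = T <-> F = F
(~P <-> Q) -> P = F -> F = T
~((~P <-> Q) -> P) = ~T = F
Hence S2 is false.

S3: Formalization: ~(P xor (Q <-> P))

Q <-> P = F <-> F = T
P xor (Q <-> P) = F xor T = T
~(P xor (Q <-> P)) = ~T = F
So S3 is false.

0 of the 3 statements are true (none).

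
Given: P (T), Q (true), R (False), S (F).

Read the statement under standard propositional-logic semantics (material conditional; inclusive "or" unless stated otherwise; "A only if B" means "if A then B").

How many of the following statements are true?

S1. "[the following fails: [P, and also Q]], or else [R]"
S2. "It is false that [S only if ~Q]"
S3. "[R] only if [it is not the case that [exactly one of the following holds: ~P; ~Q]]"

1

S1: Formalization: not (P and Q) or R

P and Q = True and True = True
not (P and Q) = not True = False
not (P and Q) or R = False or False = False
Thus S1 is false.

S2: Parsed as not (S -> not Q)

not Q = not True = False
S -> not Q = False -> False = True
not (S -> not Q) = not True = False
Thus S2 is false.

S3: Formalization: R -> not (not P xor not Q)

not P = not True = False
not Q = not True = False
not P xor not Q = False xor False = False
not (not P xor not Q) = not False = True
R -> not (not P xor not Q) = False -> True = True
Hence S3 is true.

True statements: 1 (S3).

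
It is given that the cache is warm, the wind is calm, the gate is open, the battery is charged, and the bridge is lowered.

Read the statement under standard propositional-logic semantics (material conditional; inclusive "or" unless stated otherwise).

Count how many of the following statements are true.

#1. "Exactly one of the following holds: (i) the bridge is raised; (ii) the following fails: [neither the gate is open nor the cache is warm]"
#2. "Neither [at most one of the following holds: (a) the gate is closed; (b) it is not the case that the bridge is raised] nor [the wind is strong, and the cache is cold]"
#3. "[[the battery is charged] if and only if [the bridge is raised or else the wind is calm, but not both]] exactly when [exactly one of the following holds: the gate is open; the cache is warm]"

Let D = "the bridge is raised" (False), W = "the gate is open" (True), L = "the cache is warm" (True), M = "the wind is strong" (False), P = "the battery is charged" (True).

#1: In symbols: D xor not (W nor L)

W nor L = True nor True = False
not (W nor L) = not False = True
D xor not (W nor L) = False xor True = True
Thus #1 is true.

#2: In symbols: (not W nand not D) nor (M and not L)

not W = not True = False
not D = not False = True
not W nand not D = False nand True = True
not L = not True = False
M and not L = False and False = False
(not W nand not D) nor (M and not L) = True nor False = False
So #2 is false.

#3: In symbols: (P iff (D xor not M)) iff (W xor L)

not M = not False = True
D xor not M = False xor True = True
P iff (D xor not M) = True iff True = True
W xor L = True xor True = False
(P iff (D xor not M)) iff (W xor L) = True iff False = False
So #3 is false.

1 of the 3 statements is true (#1).

1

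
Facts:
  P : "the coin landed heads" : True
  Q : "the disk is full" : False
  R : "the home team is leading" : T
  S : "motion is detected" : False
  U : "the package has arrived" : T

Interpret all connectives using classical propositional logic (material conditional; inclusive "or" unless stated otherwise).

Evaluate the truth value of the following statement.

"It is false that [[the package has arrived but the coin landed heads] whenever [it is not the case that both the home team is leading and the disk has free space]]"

Parsed as ~((R nand ~Q) -> (U & P))

~Q = ~F = T
R nand ~Q = T nand T = F
U & P = T & T = T
(R nand ~Q) -> (U & P) = F -> T = T
~((R nand ~Q) -> (U & P)) = ~T = F

False.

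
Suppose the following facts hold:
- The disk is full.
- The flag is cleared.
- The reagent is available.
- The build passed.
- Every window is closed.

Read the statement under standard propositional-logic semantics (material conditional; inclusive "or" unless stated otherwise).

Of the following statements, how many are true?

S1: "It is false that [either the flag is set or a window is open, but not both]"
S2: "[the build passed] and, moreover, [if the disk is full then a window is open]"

1

Let L = "the flag is set" (F), S = "a window is open" (F), N = "the build passed" (T), D = "the disk is full" (T).

S1: Parsed as ~(L xor S)

L xor S = F xor F = F
~(L xor S) = ~F = T
Thus S1 is true.

S2: In symbols: N & (D -> S)

D -> S = T -> F = F
N & (D -> S) = T & F = F
Thus S2 is false.

1 of the 2 statements is true (S1).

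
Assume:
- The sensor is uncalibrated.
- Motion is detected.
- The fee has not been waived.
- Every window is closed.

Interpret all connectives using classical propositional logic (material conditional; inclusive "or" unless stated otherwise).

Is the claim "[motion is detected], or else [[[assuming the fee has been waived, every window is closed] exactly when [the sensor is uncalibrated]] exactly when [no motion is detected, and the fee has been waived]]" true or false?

The statement is true.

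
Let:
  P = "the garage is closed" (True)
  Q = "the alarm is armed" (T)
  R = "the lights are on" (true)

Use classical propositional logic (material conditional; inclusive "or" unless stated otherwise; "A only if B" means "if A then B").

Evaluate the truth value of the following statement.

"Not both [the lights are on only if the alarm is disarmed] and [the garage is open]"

This is (R -> not Q) nand not P.

not Q = not True = False
R -> not Q = True -> False = False
not P = not True = False
(R -> not Q) nand not P = False nand False = True

True.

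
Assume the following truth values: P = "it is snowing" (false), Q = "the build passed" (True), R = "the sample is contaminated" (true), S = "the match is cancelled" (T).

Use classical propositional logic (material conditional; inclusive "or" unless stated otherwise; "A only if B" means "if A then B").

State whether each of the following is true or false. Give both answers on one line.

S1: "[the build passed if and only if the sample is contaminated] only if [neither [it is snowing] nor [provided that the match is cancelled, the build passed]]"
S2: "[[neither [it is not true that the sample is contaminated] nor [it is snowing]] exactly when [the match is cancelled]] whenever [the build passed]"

S1: Parsed as (Q <-> R) -> (P nor (S -> Q))

Q <-> R = T <-> T = T
S -> Q = T -> T = T
P nor (S -> Q) = F nor T = F
(Q <-> R) -> (P nor (S -> Q)) = T -> F = F
So S1 is false.

S2: This is Q -> ((~R nor P) <-> S).

~R = ~T = F
~R nor P = F nor F = T
(~R nor P) <-> S = T <-> T = T
Q -> ((~R nor P) <-> S) = T -> T = T
Thus S2 is true.

S1 F; S2 T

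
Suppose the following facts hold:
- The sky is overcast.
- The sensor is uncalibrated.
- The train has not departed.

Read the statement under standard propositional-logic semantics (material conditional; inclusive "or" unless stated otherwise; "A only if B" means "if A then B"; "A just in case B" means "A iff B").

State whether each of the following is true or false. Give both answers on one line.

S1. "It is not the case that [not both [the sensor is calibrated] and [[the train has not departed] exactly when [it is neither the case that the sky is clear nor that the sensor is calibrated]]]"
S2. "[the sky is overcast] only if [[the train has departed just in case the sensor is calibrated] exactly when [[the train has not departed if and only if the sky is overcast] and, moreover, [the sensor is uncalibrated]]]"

Let Q = "the sensor is calibrated" (F), R = "the train has departed" (F), P = "the sky is overcast" (T).

S1: Parsed as ¬(Q ↑ (¬R ↔ (¬P ↓ Q)))

¬R = ¬F = T
¬P = ¬T = F
¬P ↓ Q = F ↓ F = T
¬R ↔ (¬P ↓ Q) = T ↔ T = T
Q ↑ (¬R ↔ (¬P ↓ Q)) = F ↑ T = T
¬(Q ↑ (¬R ↔ (¬P ↓ Q))) = ¬T = F
Thus S1 is false.

S2: In symbols: P → ((R ↔ Q) ↔ ((¬R ↔ P) ∧ ¬Q))

R ↔ Q = F ↔ F = T
¬R = ¬F = T
¬R ↔ P = T ↔ T = T
¬Q = ¬F = T
(¬R ↔ P) ∧ ¬Q = T ∧ T = T
(R ↔ Q) ↔ ((¬R ↔ P) ∧ ¬Q) = T ↔ T = T
P → ((R ↔ Q) ↔ ((¬R ↔ P) ∧ ¬Q)) = T → T = T
Hence S2 is true.

S1 false; S2 true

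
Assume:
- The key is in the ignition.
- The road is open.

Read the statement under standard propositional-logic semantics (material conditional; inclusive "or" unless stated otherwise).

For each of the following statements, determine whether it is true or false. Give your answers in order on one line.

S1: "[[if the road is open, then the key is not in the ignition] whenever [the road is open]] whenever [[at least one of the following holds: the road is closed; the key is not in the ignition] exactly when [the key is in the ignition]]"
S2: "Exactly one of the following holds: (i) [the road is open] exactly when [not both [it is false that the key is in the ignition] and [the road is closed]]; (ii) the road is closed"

S1 True; S2 True

Let G = "the road is closed" (F), M = "the key is in the ignition" (T).

S1: This is ((G | ~M) <-> M) -> (~G -> (~G -> ~M)).

~M = ~T = F
G | ~M = F | F = F
(G | ~M) <-> M = F <-> T = F
~G = ~F = T
~G = ~F = T
~M = ~T = F
~G -> ~M = T -> F = F
~G -> (~G -> ~M) = T -> F = F
((G | ~M) <-> M) -> (~G -> (~G -> ~M)) = F -> F = T
Thus S1 is true.

S2: This is (~G <-> (~M nand G)) xor G.

~G = ~F = T
~M = ~T = F
~M nand G = F nand F = T
~G <-> (~M nand G) = T <-> T = T
(~G <-> (~M nand G)) xor G = T xor F = T
Hence S2 is true.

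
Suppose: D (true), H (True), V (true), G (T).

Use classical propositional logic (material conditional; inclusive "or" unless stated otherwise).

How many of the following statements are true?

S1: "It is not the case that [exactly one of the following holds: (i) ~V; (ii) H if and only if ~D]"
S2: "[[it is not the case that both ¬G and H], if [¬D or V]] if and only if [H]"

2

S1: This is ~(~V xor (H <-> ~D)).

~V = ~T = F
~D = ~T = F
H <-> ~D = T <-> F = F
~V xor (H <-> ~D) = F xor F = F
~(~V xor (H <-> ~D)) = ~F = T
So S1 is true.

S2: Parsed as ((~D | V) -> (~G nand H)) <-> H

~D = ~T = F
~D | V = F | T = T
~G = ~T = F
~G nand H = F nand T = T
(~D | V) -> (~G nand H) = T -> T = T
((~D | V) -> (~G nand H)) <-> H = T <-> T = T
Hence S2 is true.

True statements: 2 (S1, S2).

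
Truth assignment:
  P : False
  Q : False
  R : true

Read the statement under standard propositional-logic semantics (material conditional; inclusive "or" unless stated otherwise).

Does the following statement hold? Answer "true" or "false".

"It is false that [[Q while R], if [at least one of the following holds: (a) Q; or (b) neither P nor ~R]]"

true

Formalization: ~((Q | (P nor ~R)) -> (Q & R))

~R = ~T = F
P nor ~R = F nor F = T
Q | (P nor ~R) = F | T = T
Q & R = F & T = F
(Q | (P nor ~R)) -> (Q & R) = T -> F = F
~((Q | (P nor ~R)) -> (Q & R)) = ~F = T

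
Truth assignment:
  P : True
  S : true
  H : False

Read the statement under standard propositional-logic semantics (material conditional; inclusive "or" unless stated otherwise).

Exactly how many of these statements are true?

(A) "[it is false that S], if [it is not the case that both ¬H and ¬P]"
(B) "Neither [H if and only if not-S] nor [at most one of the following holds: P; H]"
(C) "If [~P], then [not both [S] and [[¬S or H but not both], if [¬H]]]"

(A): Formalization: (¬H ↑ ¬P) → ¬S

¬H = ¬F = T
¬P = ¬T = F
¬H ↑ ¬P = T ↑ F = T
¬S = ¬T = F
(¬H ↑ ¬P) → ¬S = T → F = F
Hence (A) is false.

(B): Parsed as (H ↔ ¬S) ↓ (P ↑ H)

¬S = ¬T = F
H ↔ ¬S = F ↔ F = T
P ↑ H = T ↑ F = T
(H ↔ ¬S) ↓ (P ↑ H) = T ↓ T = F
Hence (B) is false.

(C): Formalization: ¬P → (S ↑ (¬H → (¬S ⊕ H)))

¬P = ¬T = F
¬H = ¬F = T
¬S = ¬T = F
¬S ⊕ H = F ⊕ F = F
¬H → (¬S ⊕ H) = T → F = F
S ↑ (¬H → (¬S ⊕ H)) = T ↑ F = T
¬P → (S ↑ (¬H → (¬S ⊕ H))) = F → T = T
So (C) is true.

1 of the 3 statements is true.

1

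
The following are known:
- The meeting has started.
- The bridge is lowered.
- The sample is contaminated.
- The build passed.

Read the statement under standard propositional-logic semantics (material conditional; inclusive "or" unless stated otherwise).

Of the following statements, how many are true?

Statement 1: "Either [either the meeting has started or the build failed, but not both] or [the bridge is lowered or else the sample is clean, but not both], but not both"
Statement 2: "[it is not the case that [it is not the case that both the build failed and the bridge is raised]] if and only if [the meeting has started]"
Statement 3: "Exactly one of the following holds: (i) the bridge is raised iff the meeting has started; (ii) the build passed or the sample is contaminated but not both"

0

Let Q = "the meeting has started" (T), H = "the build passed" (T), L = "the bridge is raised" (F), N = "the sample is contaminated" (T).

Statement 1: Formalization: (Q ⊕ ¬H) ⊕ (¬L ⊕ ¬N)

¬H = ¬T = F
Q ⊕ ¬H = T ⊕ F = T
¬L = ¬F = T
¬N = ¬T = F
¬L ⊕ ¬N = T ⊕ F = T
(Q ⊕ ¬H) ⊕ (¬L ⊕ ¬N) = T ⊕ T = F
So Statement 1 is false.

Statement 2: Parsed as ¬(¬H ↑ L) ↔ Q

¬H = ¬T = F
¬H ↑ L = F ↑ F = T
¬(¬H ↑ L) = ¬T = F
¬(¬H ↑ L) ↔ Q = F ↔ T = F
Thus Statement 2 is false.

Statement 3: Parsed as (L ↔ Q) ⊕ (H ⊕ N)

L ↔ Q = F ↔ T = F
H ⊕ N = T ⊕ T = F
(L ↔ Q) ⊕ (H ⊕ N) = F ⊕ F = F
Thus Statement 3 is false.

0 of the 3 statements are true (none).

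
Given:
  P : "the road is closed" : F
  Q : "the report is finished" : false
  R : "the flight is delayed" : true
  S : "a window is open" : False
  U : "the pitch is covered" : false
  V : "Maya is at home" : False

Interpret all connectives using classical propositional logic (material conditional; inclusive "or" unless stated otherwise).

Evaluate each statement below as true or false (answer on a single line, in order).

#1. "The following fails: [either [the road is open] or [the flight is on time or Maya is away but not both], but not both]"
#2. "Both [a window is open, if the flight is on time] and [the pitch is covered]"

#1: In symbols: ¬(¬P ⊕ (¬R ⊕ ¬V))

¬P = ¬F = T
¬R = ¬T = F
¬V = ¬F = T
¬R ⊕ ¬V = F ⊕ T = T
¬P ⊕ (¬R ⊕ ¬V) = T ⊕ T = F
¬(¬P ⊕ (¬R ⊕ ¬V)) = ¬F = T
Thus #1 is true.

#2: Formalization: (¬R → S) ∧ U

¬R = ¬T = F
¬R → S = F → F = T
(¬R → S) ∧ U = T ∧ F = F
Thus #2 is false.

#1 true; #2 false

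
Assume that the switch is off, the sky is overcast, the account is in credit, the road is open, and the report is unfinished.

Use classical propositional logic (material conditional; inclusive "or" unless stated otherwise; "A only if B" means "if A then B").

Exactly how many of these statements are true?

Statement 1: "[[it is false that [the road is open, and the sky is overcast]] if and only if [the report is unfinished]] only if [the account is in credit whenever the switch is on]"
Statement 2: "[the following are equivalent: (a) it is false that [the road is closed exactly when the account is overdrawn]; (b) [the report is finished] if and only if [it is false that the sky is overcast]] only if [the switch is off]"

2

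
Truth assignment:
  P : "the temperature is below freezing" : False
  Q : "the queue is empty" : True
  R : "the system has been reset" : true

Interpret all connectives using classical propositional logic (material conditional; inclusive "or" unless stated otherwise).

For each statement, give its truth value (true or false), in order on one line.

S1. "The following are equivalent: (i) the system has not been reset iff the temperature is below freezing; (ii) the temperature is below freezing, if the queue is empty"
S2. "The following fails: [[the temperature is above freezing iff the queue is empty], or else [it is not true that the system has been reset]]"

S1: This is (¬R ↔ P) ↔ (Q → P).

¬R = ¬T = F
¬R ↔ P = F ↔ F = T
Q → P = T → F = F
(¬R ↔ P) ↔ (Q → P) = T ↔ F = F
Thus S1 is false.

S2: This is ¬((¬P ↔ Q) ∨ ¬R).

¬P = ¬F = T
¬P ↔ Q = T ↔ T = T
¬R = ¬T = F
(¬P ↔ Q) ∨ ¬R = T ∨ F = T
¬((¬P ↔ Q) ∨ ¬R) = ¬T = F
So S2 is false.

S1 false; S2 false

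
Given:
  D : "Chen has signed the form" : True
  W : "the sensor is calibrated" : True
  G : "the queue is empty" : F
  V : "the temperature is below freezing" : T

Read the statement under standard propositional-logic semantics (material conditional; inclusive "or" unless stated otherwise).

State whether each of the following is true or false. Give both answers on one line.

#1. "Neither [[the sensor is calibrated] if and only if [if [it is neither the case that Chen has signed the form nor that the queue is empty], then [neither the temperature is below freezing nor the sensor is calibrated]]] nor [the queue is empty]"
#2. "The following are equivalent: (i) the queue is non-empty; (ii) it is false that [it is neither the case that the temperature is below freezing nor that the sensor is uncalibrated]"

#1 F / #2 T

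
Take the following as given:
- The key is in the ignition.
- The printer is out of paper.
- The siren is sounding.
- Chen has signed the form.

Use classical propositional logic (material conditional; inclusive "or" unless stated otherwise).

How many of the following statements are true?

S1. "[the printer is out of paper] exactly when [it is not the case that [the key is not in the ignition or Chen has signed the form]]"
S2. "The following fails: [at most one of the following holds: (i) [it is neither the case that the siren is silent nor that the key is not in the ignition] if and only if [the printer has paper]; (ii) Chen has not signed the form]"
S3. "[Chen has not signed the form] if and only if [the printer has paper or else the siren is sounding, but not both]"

0

Let U = "the printer has paper" (F), N = "the key is in the ignition" (T), R = "Chen has signed the form" (T), Q = "the siren is sounding" (T).

S1: This is ¬U ↔ ¬(¬N ∨ R).

¬U = ¬F = T
¬N = ¬T = F
¬N ∨ R = F ∨ T = T
¬(¬N ∨ R) = ¬T = F
¬U ↔ ¬(¬N ∨ R) = T ↔ F = F
Hence S1 is false.

S2: In symbols: ¬(((¬Q ↓ ¬N) ↔ U) ↑ ¬R)

¬Q = ¬T = F
¬N = ¬T = F
¬Q ↓ ¬N = F ↓ F = T
(¬Q ↓ ¬N) ↔ U = T ↔ F = F
¬R = ¬T = F
((¬Q ↓ ¬N) ↔ U) ↑ ¬R = F ↑ F = T
¬(((¬Q ↓ ¬N) ↔ U) ↑ ¬R) = ¬T = F
So S2 is false.

S3: Formalization: ¬R ↔ (U ⊕ Q)

¬R = ¬T = F
U ⊕ Q = F ⊕ T = T
¬R ↔ (U ⊕ Q) = F ↔ T = F
So S3 is false.

True statements: 0 (none).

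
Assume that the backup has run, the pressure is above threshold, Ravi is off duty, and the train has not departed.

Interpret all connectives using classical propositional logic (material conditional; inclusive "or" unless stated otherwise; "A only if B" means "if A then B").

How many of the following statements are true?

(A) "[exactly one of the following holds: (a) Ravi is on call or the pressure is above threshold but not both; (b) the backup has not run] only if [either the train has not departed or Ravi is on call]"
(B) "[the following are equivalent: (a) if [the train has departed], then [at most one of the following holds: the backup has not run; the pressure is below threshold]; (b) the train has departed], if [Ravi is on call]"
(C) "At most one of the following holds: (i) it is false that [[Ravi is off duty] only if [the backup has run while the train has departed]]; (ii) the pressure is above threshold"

Let R = "Ravi is on call" (F), Q = "the pressure is above threshold" (T), P = "the backup has run" (T), S = "the train has departed" (F).

(A): In symbols: ((R xor Q) xor ~P) -> (~S | R)

R xor Q = F xor T = T
~P = ~T = F
(R xor Q) xor ~P = T xor F = T
~S = ~F = T
~S | R = T | F = T
((R xor Q) xor ~P) -> (~S | R) = T -> T = T
Hence (A) is true.

(B): Formalization: R -> ((S -> (~P nand ~Q)) <-> S)

~P = ~T = F
~Q = ~T = F
~P nand ~Q = F nand F = T
S -> (~P nand ~Q) = F -> T = T
(S -> (~P nand ~Q)) <-> S = T <-> F = F
R -> ((S -> (~P nand ~Q)) <-> S) = F -> F = T
Hence (B) is true.

(C): Formalization: ~(~R -> (P & S)) nand Q

~R = ~F = T
P & S = T & F = F
~R -> (P & S) = T -> F = F
~(~R -> (P & S)) = ~F = T
~(~R -> (P & S)) nand Q = T nand T = F
Thus (C) is false.

Count: 2.

2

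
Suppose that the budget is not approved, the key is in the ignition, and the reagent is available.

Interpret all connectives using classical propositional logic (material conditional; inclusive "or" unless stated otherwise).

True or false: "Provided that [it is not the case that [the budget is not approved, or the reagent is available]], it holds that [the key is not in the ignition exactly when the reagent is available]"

The statement is true.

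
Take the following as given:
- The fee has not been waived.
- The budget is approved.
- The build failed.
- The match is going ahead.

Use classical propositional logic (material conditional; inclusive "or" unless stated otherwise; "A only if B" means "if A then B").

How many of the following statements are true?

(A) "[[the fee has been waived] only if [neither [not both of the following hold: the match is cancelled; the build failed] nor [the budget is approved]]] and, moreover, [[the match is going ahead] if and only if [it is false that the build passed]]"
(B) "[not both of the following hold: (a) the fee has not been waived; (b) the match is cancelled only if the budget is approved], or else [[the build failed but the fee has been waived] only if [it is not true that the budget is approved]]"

Let P = "the fee has been waived" (F), Q = "the match is cancelled" (F), G = "the build passed" (F), K = "the budget is approved" (T).

(A): Parsed as (P -> ((Q nand ~G) nor K)) & (~Q <-> ~G)

~G = ~F = T
Q nand ~G = F nand T = T
(Q nand ~G) nor K = T nor T = F
P -> ((Q nand ~G) nor K) = F -> F = T
~Q = ~F = T
~G = ~F = T
~Q <-> ~G = T <-> T = T
(P -> ((Q nand ~G) nor K)) & (~Q <-> ~G) = T & T = T
So (A) is true.

(B): Formalization: (~P nand (Q -> K)) | ((~G & P) -> ~K)

~P = ~F = T
Q -> K = F -> T = T
~P nand (Q -> K) = T nand T = F
~G = ~F = T
~G & P = T & F = F
~K = ~T = F
(~G & P) -> ~K = F -> F = T
(~P nand (Q -> K)) | ((~G & P) -> ~K) = F | T = T
So (B) is true.

Count: 2.

2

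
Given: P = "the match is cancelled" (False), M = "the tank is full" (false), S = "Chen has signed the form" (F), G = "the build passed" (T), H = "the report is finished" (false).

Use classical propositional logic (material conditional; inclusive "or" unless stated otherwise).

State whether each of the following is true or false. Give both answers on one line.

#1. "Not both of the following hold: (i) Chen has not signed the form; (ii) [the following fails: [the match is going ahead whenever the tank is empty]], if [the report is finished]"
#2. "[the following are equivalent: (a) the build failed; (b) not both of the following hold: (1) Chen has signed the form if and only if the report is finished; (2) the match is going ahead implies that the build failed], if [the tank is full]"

#1: Parsed as ¬S ↑ (H → ¬(¬M → ¬P))

¬S = ¬F = T
¬M = ¬F = T
¬P = ¬F = T
¬M → ¬P = T → T = T
¬(¬M → ¬P) = ¬T = F
H → ¬(¬M → ¬P) = F → F = T
¬S ↑ (H → ¬(¬M → ¬P)) = T ↑ T = F
So #1 is false.

#2: Parsed as M → (¬G ↔ ((S ↔ H) ↑ (¬P → ¬G)))

¬G = ¬T = F
S ↔ H = F ↔ F = T
¬P = ¬F = T
¬G = ¬T = F
¬P → ¬G = T → F = F
(S ↔ H) ↑ (¬P → ¬G) = T ↑ F = T
¬G ↔ ((S ↔ H) ↑ (¬P → ¬G)) = F ↔ T = F
M → (¬G ↔ ((S ↔ H) ↑ (¬P → ¬G))) = F → F = T
Thus #2 is true.

#1 false, #2 true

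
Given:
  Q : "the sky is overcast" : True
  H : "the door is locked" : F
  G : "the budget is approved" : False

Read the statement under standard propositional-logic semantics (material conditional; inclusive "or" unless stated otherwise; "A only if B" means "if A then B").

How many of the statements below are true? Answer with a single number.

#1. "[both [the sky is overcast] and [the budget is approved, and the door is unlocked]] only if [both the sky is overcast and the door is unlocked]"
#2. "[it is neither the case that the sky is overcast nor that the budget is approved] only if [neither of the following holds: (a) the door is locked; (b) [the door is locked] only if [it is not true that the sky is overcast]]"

2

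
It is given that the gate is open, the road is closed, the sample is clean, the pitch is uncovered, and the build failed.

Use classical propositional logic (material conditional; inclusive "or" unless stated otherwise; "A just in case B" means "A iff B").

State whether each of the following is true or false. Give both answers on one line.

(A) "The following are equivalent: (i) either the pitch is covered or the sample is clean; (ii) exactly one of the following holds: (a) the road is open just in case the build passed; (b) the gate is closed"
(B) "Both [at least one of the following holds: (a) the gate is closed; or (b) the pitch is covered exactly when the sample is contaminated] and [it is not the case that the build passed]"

Let S = "the pitch is covered" (F), R = "the sample is contaminated" (F), Q = "the road is closed" (T), U = "the build passed" (F), P = "the gate is open" (T).

(A): Parsed as (S ∨ ¬R) ↔ ((¬Q ↔ U) ⊕ ¬P)

¬R = ¬F = T
S ∨ ¬R = F ∨ T = T
¬Q = ¬T = F
¬Q ↔ U = F ↔ F = T
¬P = ¬T = F
(¬Q ↔ U) ⊕ ¬P = T ⊕ F = T
(S ∨ ¬R) ↔ ((¬Q ↔ U) ⊕ ¬P) = T ↔ T = T
So (A) is true.

(B): This is (¬P ∨ (S ↔ R)) ∧ ¬U.

¬P = ¬T = F
S ↔ R = F ↔ F = T
¬P ∨ (S ↔ R) = F ∨ T = T
¬U = ¬F = T
(¬P ∨ (S ↔ R)) ∧ ¬U = T ∧ T = T
Hence (B) is true.

(A) T / (B) T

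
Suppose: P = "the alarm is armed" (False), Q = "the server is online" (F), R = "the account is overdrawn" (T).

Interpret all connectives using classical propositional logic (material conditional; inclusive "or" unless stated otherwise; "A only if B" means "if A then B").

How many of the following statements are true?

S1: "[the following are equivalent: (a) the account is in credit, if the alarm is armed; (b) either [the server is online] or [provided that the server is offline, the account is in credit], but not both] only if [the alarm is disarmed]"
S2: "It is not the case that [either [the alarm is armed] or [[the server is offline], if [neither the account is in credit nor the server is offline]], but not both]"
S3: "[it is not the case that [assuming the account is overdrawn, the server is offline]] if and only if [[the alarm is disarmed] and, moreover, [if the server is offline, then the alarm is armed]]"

2

S1: In symbols: ((P → ¬R) ↔ (Q ⊕ (¬Q → ¬R))) → ¬P

¬R = ¬T = F
P → ¬R = F → F = T
¬Q = ¬F = T
¬R = ¬T = F
¬Q → ¬R = T → F = F
Q ⊕ (¬Q → ¬R) = F ⊕ F = F
(P → ¬R) ↔ (Q ⊕ (¬Q → ¬R)) = T ↔ F = F
¬P = ¬F = T
((P → ¬R) ↔ (Q ⊕ (¬Q → ¬R))) → ¬P = F → T = T
Hence S1 is true.

S2: In symbols: ¬(P ⊕ ((¬R ↓ ¬Q) → ¬Q))

¬R = ¬T = F
¬Q = ¬F = T
¬R ↓ ¬Q = F ↓ T = F
¬Q = ¬F = T
(¬R ↓ ¬Q) → ¬Q = F → T = T
P ⊕ ((¬R ↓ ¬Q) → ¬Q) = F ⊕ T = T
¬(P ⊕ ((¬R ↓ ¬Q) → ¬Q)) = ¬T = F
So S2 is false.

S3: Parsed as ¬(R → ¬Q) ↔ (¬P ∧ (¬Q → P))

¬Q = ¬F = T
R → ¬Q = T → T = T
¬(R → ¬Q) = ¬T = F
¬P = ¬F = T
¬Q = ¬F = T
¬Q → P = T → F = F
¬P ∧ (¬Q → P) = T ∧ F = F
¬(R → ¬Q) ↔ (¬P ∧ (¬Q → P)) = F ↔ F = T
So S3 is true.

Count: 2.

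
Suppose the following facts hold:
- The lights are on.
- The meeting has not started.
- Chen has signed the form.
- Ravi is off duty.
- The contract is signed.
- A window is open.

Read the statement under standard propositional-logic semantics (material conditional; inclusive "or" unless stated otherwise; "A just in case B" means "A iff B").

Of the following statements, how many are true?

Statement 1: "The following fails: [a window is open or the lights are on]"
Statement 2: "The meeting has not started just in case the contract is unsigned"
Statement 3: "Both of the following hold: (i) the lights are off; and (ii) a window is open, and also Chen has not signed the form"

Let R = "a window is open" (T), G = "the lights are on" (T), D = "the meeting has started" (F), H = "the contract is signed" (T), Q = "Chen has signed the form" (T).

Statement 1: In symbols: ¬(R ∨ G)

R ∨ G = T ∨ T = T
¬(R ∨ G) = ¬T = F
So Statement 1 is false.

Statement 2: Parsed as ¬D ↔ ¬H

¬D = ¬F = T
¬H = ¬T = F
¬D ↔ ¬H = T ↔ F = F
Hence Statement 2 is false.

Statement 3: This is ¬G ∧ (R ∧ ¬Q).

¬G = ¬T = F
¬Q = ¬T = F
R ∧ ¬Q = T ∧ F = F
¬G ∧ (R ∧ ¬Q) = F ∧ F = F
So Statement 3 is false.

0 of the 3 statements are true (none).

0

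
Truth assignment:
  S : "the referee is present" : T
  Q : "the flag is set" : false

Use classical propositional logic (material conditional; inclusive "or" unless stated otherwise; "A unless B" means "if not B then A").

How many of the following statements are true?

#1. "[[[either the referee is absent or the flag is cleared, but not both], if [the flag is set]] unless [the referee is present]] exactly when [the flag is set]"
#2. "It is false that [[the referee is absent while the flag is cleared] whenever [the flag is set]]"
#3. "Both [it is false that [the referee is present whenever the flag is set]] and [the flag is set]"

0

#1: In symbols: ((Q -> (~S xor ~Q)) | S) <-> Q

~S = ~T = F
~Q = ~F = T
~S xor ~Q = F xor T = T
Q -> (~S xor ~Q) = F -> T = T
(Q -> (~S xor ~Q)) | S = T | T = T
((Q -> (~S xor ~Q)) | S) <-> Q = T <-> F = F
Hence #1 is false.

#2: Formalization: ~(Q -> (~S & ~Q))

~S = ~T = F
~Q = ~F = T
~S & ~Q = F & T = F
Q -> (~S & ~Q) = F -> F = T
~(Q -> (~S & ~Q)) = ~T = F
Hence #2 is false.

#3: Formalization: ~(Q -> S) & Q

Q -> S = F -> T = T
~(Q -> S) = ~T = F
~(Q -> S) & Q = F & F = F
So #3 is false.

Count: 0.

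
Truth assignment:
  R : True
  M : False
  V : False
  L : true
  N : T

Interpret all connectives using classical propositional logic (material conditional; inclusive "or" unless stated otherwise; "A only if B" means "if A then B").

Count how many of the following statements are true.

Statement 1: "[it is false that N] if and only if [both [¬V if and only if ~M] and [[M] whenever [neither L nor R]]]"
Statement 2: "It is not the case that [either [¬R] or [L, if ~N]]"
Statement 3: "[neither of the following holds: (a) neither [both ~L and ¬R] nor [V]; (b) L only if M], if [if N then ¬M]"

0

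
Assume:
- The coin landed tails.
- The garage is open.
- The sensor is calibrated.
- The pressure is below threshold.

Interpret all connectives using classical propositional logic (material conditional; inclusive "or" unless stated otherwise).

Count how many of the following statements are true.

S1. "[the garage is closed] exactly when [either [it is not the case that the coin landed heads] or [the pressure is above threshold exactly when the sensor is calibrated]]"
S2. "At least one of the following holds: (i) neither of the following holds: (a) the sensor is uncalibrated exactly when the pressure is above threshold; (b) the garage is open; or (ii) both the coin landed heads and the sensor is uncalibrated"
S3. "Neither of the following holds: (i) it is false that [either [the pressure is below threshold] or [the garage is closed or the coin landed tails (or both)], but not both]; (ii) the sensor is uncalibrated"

0

Let Q = "the garage is closed" (F), K = "the coin landed heads" (F), V = "the pressure is above threshold" (F), H = "the sensor is calibrated" (T).

S1: This is Q <-> (~K | (V <-> H)).

~K = ~F = T
V <-> H = F <-> T = F
~K | (V <-> H) = T | F = T
Q <-> (~K | (V <-> H)) = F <-> T = F
So S1 is false.

S2: Formalization: ((~H <-> V) nor ~Q) | (K & ~H)

~H = ~T = F
~H <-> V = F <-> F = T
~Q = ~F = T
(~H <-> V) nor ~Q = T nor T = F
~H = ~T = F
K & ~H = F & F = F
((~H <-> V) nor ~Q) | (K & ~H) = F | F = F
Hence S2 is false.

S3: Formalization: ~(~V xor (Q | ~K)) nor ~H

~V = ~F = T
~K = ~F = T
Q | ~K = F | T = T
~V xor (Q | ~K) = T xor T = F
~(~V xor (Q | ~K)) = ~F = T
~H = ~T = F
~(~V xor (Q | ~K)) nor ~H = T nor F = F
Hence S3 is false.

0 of the 3 statements are true (none).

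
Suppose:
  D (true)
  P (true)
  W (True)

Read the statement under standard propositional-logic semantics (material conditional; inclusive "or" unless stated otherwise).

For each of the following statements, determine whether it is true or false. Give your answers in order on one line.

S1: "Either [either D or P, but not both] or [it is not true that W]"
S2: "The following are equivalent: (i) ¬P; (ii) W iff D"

S1: In symbols: (D ⊕ P) ∨ ¬W

D ⊕ P = T ⊕ T = F
¬W = ¬T = F
(D ⊕ P) ∨ ¬W = F ∨ F = F
So S1 is false.

S2: In symbols: ¬P ↔ (W ↔ D)

¬P = ¬T = F
W ↔ D = T ↔ T = T
¬P ↔ (W ↔ D) = F ↔ T = F
Hence S2 is false.

S1 False; S2 False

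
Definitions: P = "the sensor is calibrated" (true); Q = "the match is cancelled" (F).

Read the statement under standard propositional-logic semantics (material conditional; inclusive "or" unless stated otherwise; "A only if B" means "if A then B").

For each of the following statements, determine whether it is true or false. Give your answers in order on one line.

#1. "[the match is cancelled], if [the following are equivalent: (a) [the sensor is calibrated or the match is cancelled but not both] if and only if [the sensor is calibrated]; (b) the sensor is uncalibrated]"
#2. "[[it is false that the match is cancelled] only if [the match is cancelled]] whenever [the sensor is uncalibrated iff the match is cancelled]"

#1: In symbols: (((P xor Q) <-> P) <-> ~P) -> Q

P xor Q = T xor F = T
(P xor Q) <-> P = T <-> T = T
~P = ~T = F
((P xor Q) <-> P) <-> ~P = T <-> F = F
(((P xor Q) <-> P) <-> ~P) -> Q = F -> F = T
So #1 is true.

#2: In symbols: (~P <-> Q) -> (~Q -> Q)

~P = ~T = F
~P <-> Q = F <-> F = T
~Q = ~F = T
~Q -> Q = T -> F = F
(~P <-> Q) -> (~Q -> Q) = T -> F = F
So #2 is false.

#1 True, #2 False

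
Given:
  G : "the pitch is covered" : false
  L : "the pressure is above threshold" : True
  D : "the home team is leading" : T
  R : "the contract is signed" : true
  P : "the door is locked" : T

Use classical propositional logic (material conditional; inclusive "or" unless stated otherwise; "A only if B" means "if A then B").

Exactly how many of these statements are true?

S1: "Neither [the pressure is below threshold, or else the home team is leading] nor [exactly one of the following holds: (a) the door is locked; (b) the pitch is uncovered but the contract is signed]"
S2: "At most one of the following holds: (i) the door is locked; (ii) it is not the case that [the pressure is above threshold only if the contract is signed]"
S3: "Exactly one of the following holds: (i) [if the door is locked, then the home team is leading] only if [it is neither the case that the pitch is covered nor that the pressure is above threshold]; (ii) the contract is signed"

2

S1: In symbols: (~L | D) nor (P xor (~G & R))

~L = ~T = F
~L | D = F | T = T
~G = ~F = T
~G & R = T & T = T
P xor (~G & R) = T xor T = F
(~L | D) nor (P xor (~G & R)) = T nor F = F
So S1 is false.

S2: In symbols: P nand ~(L -> R)

L -> R = T -> T = T
~(L -> R) = ~T = F
P nand ~(L -> R) = T nand F = T
Hence S2 is true.

S3: This is ((P -> D) -> (G nor L)) xor R.

P -> D = T -> T = T
G nor L = F nor T = F
(P -> D) -> (G nor L) = T -> F = F
((P -> D) -> (G nor L)) xor R = F xor T = T
Hence S3 is true.

2 of the 3 statements are true (S2, S3).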